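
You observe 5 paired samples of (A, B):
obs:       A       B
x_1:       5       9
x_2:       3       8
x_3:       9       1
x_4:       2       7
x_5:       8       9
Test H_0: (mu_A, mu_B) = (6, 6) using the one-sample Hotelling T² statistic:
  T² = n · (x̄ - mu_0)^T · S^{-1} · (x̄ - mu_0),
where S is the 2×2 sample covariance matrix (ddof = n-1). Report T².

Step 1 — sample mean vector:
  mean(A) = (5 + 3 + 9 + 2 + 8) / 5 = 27/5 = 5.4
  mean(B) = (9 + 8 + 1 + 7 + 9) / 5 = 34/5 = 6.8
  x̄ = (5.4, 6.8),  deviation x̄ - mu_0 = (5.4, 6.8) - (6, 6) = (-0.6, 0.8).

Step 2 — sample covariance matrix, S[i,j] = (1/(n-1)) · Σ_k (x_{k,i} - mean_i) · (x_{k,j} - mean_j), divisor n-1 = 4:
  S[A,A] = ((-0.4)·(-0.4) + (-2.4)·(-2.4) + (3.6)·(3.6) + (-3.4)·(-3.4) + (2.6)·(2.6)) / 4 = 37.2/4 = 9.3
  S[A,B] = ((-0.4)·(2.2) + (-2.4)·(1.2) + (3.6)·(-5.8) + (-3.4)·(0.2) + (2.6)·(2.2)) / 4 = -19.6/4 = -4.9
  S[B,B] = ((2.2)·(2.2) + (1.2)·(1.2) + (-5.8)·(-5.8) + (0.2)·(0.2) + (2.2)·(2.2)) / 4 = 44.8/4 = 11.2
  S = [[9.3, -4.9],
 [-4.9, 11.2]].

Step 3 — invert S. det(S) = 9.3·11.2 - (-4.9)² = 80.15.
  S^{-1} = (1/det) · [[d, -b], [-b, a]] = [[0.1397, 0.0611],
 [0.0611, 0.116]].

Step 4 — quadratic form (x̄ - mu_0)^T · S^{-1} · (x̄ - mu_0):
  S^{-1} · (x̄ - mu_0) = (-0.0349, 0.0561),
  (x̄ - mu_0)^T · [...] = (-0.6)·(-0.0349) + (0.8)·(0.0561) = 0.0659.

Step 5 — scale by n: T² = 5 · 0.0659 = 0.3294.

T² ≈ 0.3294


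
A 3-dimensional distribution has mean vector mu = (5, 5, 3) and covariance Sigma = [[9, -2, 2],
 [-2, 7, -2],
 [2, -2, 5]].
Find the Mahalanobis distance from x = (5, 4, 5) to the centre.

Step 1 — centre the observation: (x - mu) = (0, -1, 2).

Step 2 — invert Sigma (cofactor / det for 3×3, or solve directly):
  Sigma^{-1} = [[0.1255, 0.0243, -0.0405],
 [0.0243, 0.166, 0.0567],
 [-0.0405, 0.0567, 0.2389]].

Step 3 — form the quadratic (x - mu)^T · Sigma^{-1} · (x - mu):
  Sigma^{-1} · (x - mu) = (-0.1053, -0.0526, 0.4211).
  (x - mu)^T · [Sigma^{-1} · (x - mu)] = (0)·(-0.1053) + (-1)·(-0.0526) + (2)·(0.4211) = 0.8947.

Step 4 — take square root: d = √(0.8947) ≈ 0.9459.

d(x, mu) = √(0.8947) ≈ 0.9459


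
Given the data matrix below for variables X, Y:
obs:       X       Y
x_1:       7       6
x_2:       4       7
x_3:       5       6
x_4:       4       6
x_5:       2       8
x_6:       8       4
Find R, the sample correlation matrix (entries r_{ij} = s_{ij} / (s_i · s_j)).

Step 1 — column means:
  mean(X) = (7 + 4 + 5 + 4 + 2 + 8) / 6 = 30/6 = 5
  mean(Y) = (6 + 7 + 6 + 6 + 8 + 4) / 6 = 37/6 = 6.1667

Step 2 — sample variances and covariances s[i,j] = (1/(n-1)) · Σ_k (x_{k,i} - mean_i) · (x_{k,j} - mean_j), with n-1 = 5:
  s[X,X] = ((2)·(2) + (-1)·(-1) + (0)·(0) + (-1)·(-1) + (-3)·(-3) + (3)·(3)) / 5 = 24/5 = 4.8
  s[X,Y] = ((2)·(-0.1667) + (-1)·(0.8333) + (0)·(-0.1667) + (-1)·(-0.1667) + (-3)·(1.8333) + (3)·(-2.1667)) / 5 = -13/5 = -2.6
  s[Y,Y] = ((-0.1667)·(-0.1667) + (0.8333)·(0.8333) + (-0.1667)·(-0.1667) + (-0.1667)·(-0.1667) + (1.8333)·(1.8333) + (-2.1667)·(-2.1667)) / 5 = 8.8333/5 = 1.7667
  Sample standard deviations s_i = √(s[i,i]):
  s(X) = √(4.8) = 2.1909
  s(Y) = √(1.7667) = 1.3292

Step 3 — r_{ij} = s_{ij} / (s_i · s_j):
  r[X,X] = 1 (diagonal).
  r[X,Y] = -2.6 / (2.1909 · 1.3292) = -2.6 / 2.912 = -0.8928
  r[Y,Y] = 1 (diagonal).

R is symmetric with unit diagonal. Assembling:

R = [[1, -0.8928],
 [-0.8928, 1]]


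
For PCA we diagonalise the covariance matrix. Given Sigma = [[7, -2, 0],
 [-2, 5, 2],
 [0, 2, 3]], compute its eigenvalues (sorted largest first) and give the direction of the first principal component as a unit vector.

Step 1 — characteristic polynomial p(λ) = det(λI - Sigma) = λ³ - tr·λ² + c_1·λ - det, where tr = trace, c_1 = sum of the principal 2×2 minors, det = det(Sigma):
  tr = 7 + 5 + 3 = 15,
  c_1 = (7·5 - (-2)²) + (7·3 - (0)²) + (5·3 - (2)²) = 31 + 21 + 11 = 63,
  det = 7·(5·3 - (2)²) - (-2)·((-2)·3 - (2)·(0)) + (0)·((-2)·(2) - 5·(0)) = 7·(11) - (-2)·(-6) + (0)·(-4) = 65.
  So p(λ) = λ³ - 15λ² + 63λ - 65.
Step 2 — look for an integer root (rational root theorem: any rational root is an integer divisor of 65). Testing λ = 5:
  p(5) = 125 - 375 + 315 - 65 = 0  ✓
  Dividing out (λ - 5): p(λ) = (λ - 5)(λ² - 10λ + 13).
Step 3 — remaining eigenvalues from the quadratic λ² - 10λ + 13 = 0:
  Δ = 10² - 4·13 = 100 - 52 = 48,  λ = (10 ± √48)/2 = (10 ± 6.9282)/2 ≈ 8.4641 or 1.5359.
  Sorted: λ_1 = 8.4641,  λ_2 = 5,  λ_3 = 1.5359  (check: sum = 15 = tr ✓).

Step 4 — unit eigenvector for λ_1 ≈ 8.4641: v spans the null space of (Sigma - λ_1 I), whose rows are
  r_1 = (-1.4641, -2, 0),  r_2 = (-2, -3.4641, 2),  r_3 = (0, 2, -5.4641).
  v is orthogonal to every row, so take v ∝ r_1 × r_2 = ((-2)·(2) - (0)·(-3.4641), (0)·(-2) - (-1.4641)·(2), (-1.4641)·(-3.4641) - (-2)·(-2)) ≈ (-4, 2.9282, 1.0718).
  Rescale (multiply by -1 so the first nonzero entry is positive): u = (4, -2.9282, -1.0718).
  ||u|| = √((4)² + (-2.9282)² + (-1.0718)²) = √(25.7231) ≈ 5.0718,  v_1 = u/||u|| ≈ (0.7887, -0.5774, -0.2113) (||v_1|| = 1).

λ_1 = 8.4641,  λ_2 = 5,  λ_3 = 1.5359;  v_1 ≈ (0.7887, -0.5774, -0.2113)


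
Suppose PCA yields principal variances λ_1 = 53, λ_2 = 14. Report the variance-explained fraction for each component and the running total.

Step 1 — total variance = trace(Sigma) = Σ λ_i = 53 + 14 = 67.

Step 2 — fraction explained by component i = λ_i / Σ λ:
  PC1: 53/67 = 0.791
  PC2: 14/67 = 0.209

Step 3 — cumulative fraction after k components = (λ_1 + ... + λ_k) / Σ λ:
  k = 1: 53/67 = 0.791
  k = 2: (53 + 14)/67 = 67/67 = 1

Summary (fraction, with percent):

explained: PC1 0.791 (79.1%), PC2 0.209 (20.9%);  cumulative: 0.791, 1


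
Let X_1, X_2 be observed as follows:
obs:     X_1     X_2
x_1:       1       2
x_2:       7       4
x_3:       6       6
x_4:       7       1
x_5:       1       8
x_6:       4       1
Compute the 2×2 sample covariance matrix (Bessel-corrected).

Step 1 — column means:
  mean(X_1) = (1 + 7 + 6 + 7 + 1 + 4) / 6 = 26/6 = 4.3333
  mean(X_2) = (2 + 4 + 6 + 1 + 8 + 1) / 6 = 22/6 = 3.6667

Step 2 — sample covariance S[i,j] = (1/(n-1)) · Σ_k (x_{k,i} - mean_i) · (x_{k,j} - mean_j), with n-1 = 5.
  S[X_1,X_1] = ((-3.3333)·(-3.3333) + (2.6667)·(2.6667) + (1.6667)·(1.6667) + (2.6667)·(2.6667) + (-3.3333)·(-3.3333) + (-0.3333)·(-0.3333)) / 5 = 39.3333/5 = 7.8667
  S[X_1,X_2] = ((-3.3333)·(-1.6667) + (2.6667)·(0.3333) + (1.6667)·(2.3333) + (2.6667)·(-2.6667) + (-3.3333)·(4.3333) + (-0.3333)·(-2.6667)) / 5 = -10.3333/5 = -2.0667
  S[X_2,X_2] = ((-1.6667)·(-1.6667) + (0.3333)·(0.3333) + (2.3333)·(2.3333) + (-2.6667)·(-2.6667) + (4.3333)·(4.3333) + (-2.6667)·(-2.6667)) / 5 = 41.3333/5 = 8.2667

S is symmetric (S[j,i] = S[i,j]). Assembling:

S = [[7.8667, -2.0667],
 [-2.0667, 8.2667]]


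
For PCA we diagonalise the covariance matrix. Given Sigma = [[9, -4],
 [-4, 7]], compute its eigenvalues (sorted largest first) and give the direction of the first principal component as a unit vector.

Step 1 — characteristic polynomial of 2×2 Sigma:
  det(Sigma - λI) = λ² - trace · λ + det = 0.
  trace = 9 + 7 = 16, det = 9·7 - (-4)² = 47.
Step 2 — discriminant:
  Δ = trace² - 4·det = 256 - 188 = 68.
Step 3 — eigenvalues:
  λ = (trace ± √Δ)/2 = (16 ± 8.2462)/2,
  λ_1 = 12.1231,  λ_2 = 3.8769.

Step 4 — unit eigenvector for λ_1: solve (Sigma - λ_1 I)v = 0. First row:
  (9 - 12.1231)·v_x + (-4)·v_y = 0, i.e. (-3.1231)·v_x + (-4)·v_y = 0,
  so v ∝ (b, λ_1 - a) = (-4, 3.1231); multiply by -1 so the first entry is positive: u = (4, -3.1231).
  ||u|| = √((4)² + (-3.1231)²) = √(25.7538) ≈ 5.0748,
  v_1 = u/||u|| ≈ (0.7882, -0.6154) (||v_1|| = 1).

λ_1 = 12.1231,  λ_2 = 3.8769;  v_1 ≈ (0.7882, -0.6154)


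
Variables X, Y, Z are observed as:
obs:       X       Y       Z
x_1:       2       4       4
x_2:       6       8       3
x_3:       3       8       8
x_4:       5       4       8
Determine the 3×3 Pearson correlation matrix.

Step 1 — column means:
  mean(X) = (2 + 6 + 3 + 5) / 4 = 16/4 = 4
  mean(Y) = (4 + 8 + 8 + 4) / 4 = 24/4 = 6
  mean(Z) = (4 + 3 + 8 + 8) / 4 = 23/4 = 5.75

Step 2 — sample variances and covariances s[i,j] = (1/(n-1)) · Σ_k (x_{k,i} - mean_i) · (x_{k,j} - mean_j), with n-1 = 3:
  s[X,X] = ((-2)·(-2) + (2)·(2) + (-1)·(-1) + (1)·(1)) / 3 = 10/3 = 3.3333
  s[X,Y] = ((-2)·(-2) + (2)·(2) + (-1)·(2) + (1)·(-2)) / 3 = 4/3 = 1.3333
  s[X,Z] = ((-2)·(-1.75) + (2)·(-2.75) + (-1)·(2.25) + (1)·(2.25)) / 3 = -2/3 = -0.6667
  s[Y,Y] = ((-2)·(-2) + (2)·(2) + (2)·(2) + (-2)·(-2)) / 3 = 16/3 = 5.3333
  s[Y,Z] = ((-2)·(-1.75) + (2)·(-2.75) + (2)·(2.25) + (-2)·(2.25)) / 3 = -2/3 = -0.6667
  s[Z,Z] = ((-1.75)·(-1.75) + (-2.75)·(-2.75) + (2.25)·(2.25) + (2.25)·(2.25)) / 3 = 20.75/3 = 6.9167
  Sample standard deviations s_i = √(s[i,i]):
  s(X) = √(3.3333) = 1.8257
  s(Y) = √(5.3333) = 2.3094
  s(Z) = √(6.9167) = 2.63

Step 3 — r_{ij} = s_{ij} / (s_i · s_j):
  r[X,X] = 1 (diagonal).
  r[X,Y] = 1.3333 / (1.8257 · 2.3094) = 1.3333 / 4.2164 = 0.3162
  r[X,Z] = -0.6667 / (1.8257 · 2.63) = -0.6667 / 4.8016 = -0.1388
  r[Y,Y] = 1 (diagonal).
  r[Y,Z] = -0.6667 / (2.3094 · 2.63) = -0.6667 / 6.0736 = -0.1098
  r[Z,Z] = 1 (diagonal).

R is symmetric with unit diagonal. Assembling:

R = [[1, 0.3162, -0.1388],
 [0.3162, 1, -0.1098],
 [-0.1388, -0.1098, 1]]


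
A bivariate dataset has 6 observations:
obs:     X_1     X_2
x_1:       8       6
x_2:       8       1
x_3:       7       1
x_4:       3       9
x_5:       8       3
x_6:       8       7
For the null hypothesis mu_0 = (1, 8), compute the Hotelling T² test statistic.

Step 1 — sample mean vector:
  mean(X_1) = (8 + 8 + 7 + 3 + 8 + 8) / 6 = 42/6 = 7
  mean(X_2) = (6 + 1 + 1 + 9 + 3 + 7) / 6 = 27/6 = 4.5
  x̄ = (7, 4.5),  deviation x̄ - mu_0 = (7, 4.5) - (1, 8) = (6, -3.5).

Step 2 — sample covariance matrix, S[i,j] = (1/(n-1)) · Σ_k (x_{k,i} - mean_i) · (x_{k,j} - mean_j), divisor n-1 = 5:
  S[X_1,X_1] = ((1)·(1) + (1)·(1) + (0)·(0) + (-4)·(-4) + (1)·(1) + (1)·(1)) / 5 = 20/5 = 4
  S[X_1,X_2] = ((1)·(1.5) + (1)·(-3.5) + (0)·(-3.5) + (-4)·(4.5) + (1)·(-1.5) + (1)·(2.5)) / 5 = -19/5 = -3.8
  S[X_2,X_2] = ((1.5)·(1.5) + (-3.5)·(-3.5) + (-3.5)·(-3.5) + (4.5)·(4.5) + (-1.5)·(-1.5) + (2.5)·(2.5)) / 5 = 55.5/5 = 11.1
  S = [[4, -3.8],
 [-3.8, 11.1]].

Step 3 — invert S. det(S) = 4·11.1 - (-3.8)² = 29.96.
  S^{-1} = (1/det) · [[d, -b], [-b, a]] = [[0.3705, 0.1268],
 [0.1268, 0.1335]].

Step 4 — quadratic form (x̄ - mu_0)^T · S^{-1} · (x̄ - mu_0):
  S^{-1} · (x̄ - mu_0) = (1.779, 0.2937),
  (x̄ - mu_0)^T · [...] = (6)·(1.779) + (-3.5)·(0.2937) = 9.6462.

Step 5 — scale by n: T² = 6 · 9.6462 = 57.8772.

T² ≈ 57.8772


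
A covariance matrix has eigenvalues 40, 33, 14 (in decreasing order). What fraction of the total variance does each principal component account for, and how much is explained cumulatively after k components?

Step 1 — total variance = trace(Sigma) = Σ λ_i = 40 + 33 + 14 = 87.

Step 2 — fraction explained by component i = λ_i / Σ λ:
  PC1: 40/87 = 0.4598
  PC2: 33/87 = 0.3793
  PC3: 14/87 = 0.1609

Step 3 — cumulative fraction after k components = (λ_1 + ... + λ_k) / Σ λ:
  k = 1: 40/87 = 0.4598
  k = 2: (40 + 33)/87 = 73/87 = 0.8391
  k = 3: (40 + 33 + 14)/87 = 87/87 = 1

Summary (fraction, with percent):

explained: PC1 0.4598 (45.98%), PC2 0.3793 (37.93%), PC3 0.1609 (16.09%);  cumulative: 0.4598, 0.8391, 1


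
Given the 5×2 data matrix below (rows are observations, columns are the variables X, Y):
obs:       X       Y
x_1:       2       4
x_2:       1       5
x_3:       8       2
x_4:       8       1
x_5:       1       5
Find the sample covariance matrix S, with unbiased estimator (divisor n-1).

Step 1 — column means:
  mean(X) = (2 + 1 + 8 + 8 + 1) / 5 = 20/5 = 4
  mean(Y) = (4 + 5 + 2 + 1 + 5) / 5 = 17/5 = 3.4

Step 2 — sample covariance S[i,j] = (1/(n-1)) · Σ_k (x_{k,i} - mean_i) · (x_{k,j} - mean_j), with n-1 = 4.
  S[X,X] = ((-2)·(-2) + (-3)·(-3) + (4)·(4) + (4)·(4) + (-3)·(-3)) / 4 = 54/4 = 13.5
  S[X,Y] = ((-2)·(0.6) + (-3)·(1.6) + (4)·(-1.4) + (4)·(-2.4) + (-3)·(1.6)) / 4 = -26/4 = -6.5
  S[Y,Y] = ((0.6)·(0.6) + (1.6)·(1.6) + (-1.4)·(-1.4) + (-2.4)·(-2.4) + (1.6)·(1.6)) / 4 = 13.2/4 = 3.3

S is symmetric (S[j,i] = S[i,j]). Assembling:

S = [[13.5, -6.5],
 [-6.5, 3.3]]


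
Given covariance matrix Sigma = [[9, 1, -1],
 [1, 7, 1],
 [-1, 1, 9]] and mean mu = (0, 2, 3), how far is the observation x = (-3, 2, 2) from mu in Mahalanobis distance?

Step 1 — centre the observation: (x - mu) = (-3, 0, -1).

Step 2 — invert Sigma (cofactor / det for 3×3, or solve directly):
  Sigma^{-1} = [[0.1148, -0.0185, 0.0148],
 [-0.0185, 0.1481, -0.0185],
 [0.0148, -0.0185, 0.1148]].

Step 3 — form the quadratic (x - mu)^T · Sigma^{-1} · (x - mu):
  Sigma^{-1} · (x - mu) = (-0.3593, 0.0741, -0.1593).
  (x - mu)^T · [Sigma^{-1} · (x - mu)] = (-3)·(-0.3593) + (0)·(0.0741) + (-1)·(-0.1593) = 1.237.

Step 4 — take square root: d = √(1.237) ≈ 1.1122.

d(x, mu) = √(1.237) ≈ 1.1122


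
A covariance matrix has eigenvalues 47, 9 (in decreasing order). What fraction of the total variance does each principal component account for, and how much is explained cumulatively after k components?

Step 1 — total variance = trace(Sigma) = Σ λ_i = 47 + 9 = 56.

Step 2 — fraction explained by component i = λ_i / Σ λ:
  PC1: 47/56 = 0.8393
  PC2: 9/56 = 0.1607

Step 3 — cumulative fraction after k components = (λ_1 + ... + λ_k) / Σ λ:
  k = 1: 47/56 = 0.8393
  k = 2: (47 + 9)/56 = 56/56 = 1

Summary (fraction, with percent):

explained: PC1 0.8393 (83.93%), PC2 0.1607 (16.07%);  cumulative: 0.8393, 1


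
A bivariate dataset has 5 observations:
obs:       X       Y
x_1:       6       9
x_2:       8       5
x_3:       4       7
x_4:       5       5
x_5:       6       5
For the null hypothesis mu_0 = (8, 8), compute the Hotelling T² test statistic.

Step 1 — sample mean vector:
  mean(X) = (6 + 8 + 4 + 5 + 6) / 5 = 29/5 = 5.8
  mean(Y) = (9 + 5 + 7 + 5 + 5) / 5 = 31/5 = 6.2
  x̄ = (5.8, 6.2),  deviation x̄ - mu_0 = (5.8, 6.2) - (8, 8) = (-2.2, -1.8).

Step 2 — sample covariance matrix, S[i,j] = (1/(n-1)) · Σ_k (x_{k,i} - mean_i) · (x_{k,j} - mean_j), divisor n-1 = 4:
  S[X,X] = ((0.2)·(0.2) + (2.2)·(2.2) + (-1.8)·(-1.8) + (-0.8)·(-0.8) + (0.2)·(0.2)) / 4 = 8.8/4 = 2.2
  S[X,Y] = ((0.2)·(2.8) + (2.2)·(-1.2) + (-1.8)·(0.8) + (-0.8)·(-1.2) + (0.2)·(-1.2)) / 4 = -2.8/4 = -0.7
  S[Y,Y] = ((2.8)·(2.8) + (-1.2)·(-1.2) + (0.8)·(0.8) + (-1.2)·(-1.2) + (-1.2)·(-1.2)) / 4 = 12.8/4 = 3.2
  S = [[2.2, -0.7],
 [-0.7, 3.2]].

Step 3 — invert S. det(S) = 2.2·3.2 - (-0.7)² = 6.55.
  S^{-1} = (1/det) · [[d, -b], [-b, a]] = [[0.4885, 0.1069],
 [0.1069, 0.3359]].

Step 4 — quadratic form (x̄ - mu_0)^T · S^{-1} · (x̄ - mu_0):
  S^{-1} · (x̄ - mu_0) = (-1.2672, -0.8397),
  (x̄ - mu_0)^T · [...] = (-2.2)·(-1.2672) + (-1.8)·(-0.8397) = 4.2992.

Step 5 — scale by n: T² = 5 · 4.2992 = 21.4962.

T² ≈ 21.4962


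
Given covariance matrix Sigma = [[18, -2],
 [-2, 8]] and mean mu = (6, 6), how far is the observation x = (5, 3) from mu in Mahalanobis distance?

Step 1 — centre the observation: (x - mu) = (-1, -3).

Step 2 — invert Sigma. det(Sigma) = 18·8 - (-2)² = 140.
  Sigma^{-1} = (1/det) · [[d, -b], [-b, a]] = [[0.0571, 0.0143],
 [0.0143, 0.1286]].

Step 3 — form the quadratic (x - mu)^T · Sigma^{-1} · (x - mu):
  Sigma^{-1} · (x - mu) = (-0.1, -0.4).
  (x - mu)^T · [Sigma^{-1} · (x - mu)] = (-1)·(-0.1) + (-3)·(-0.4) = 1.3.

Step 4 — take square root: d = √(1.3) ≈ 1.1402.

d(x, mu) = √(1.3) ≈ 1.1402


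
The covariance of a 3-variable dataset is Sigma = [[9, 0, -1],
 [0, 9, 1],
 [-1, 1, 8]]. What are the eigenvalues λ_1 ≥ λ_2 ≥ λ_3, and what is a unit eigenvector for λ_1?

Step 1 — characteristic polynomial p(λ) = det(λI - Sigma) = λ³ - tr·λ² + c_1·λ - det, where tr = trace, c_1 = sum of the principal 2×2 minors, det = det(Sigma):
  tr = 9 + 9 + 8 = 26,
  c_1 = (9·9 - (0)²) + (9·8 - (-1)²) + (9·8 - (1)²) = 81 + 71 + 71 = 223,
  det = 9·(9·8 - (1)²) - (0)·((0)·8 - (1)·(-1)) + (-1)·((0)·(1) - 9·(-1)) = 9·(71) - (0)·(1) + (-1)·(9) = 630.
  So p(λ) = λ³ - 26λ² + 223λ - 630.
Step 2 — look for an integer root (rational root theorem: any rational root is an integer divisor of 630). Testing λ = 7:
  p(7) = 343 - 1274 + 1561 - 630 = 0  ✓
  Dividing out (λ - 7): p(λ) = (λ - 7)(λ² - 19λ + 90).
Step 3 — remaining eigenvalues from the quadratic λ² - 19λ + 90 = 0:
  Δ = 19² - 4·90 = 361 - 360 = 1,  λ = (19 ± √1)/2 = (19 ± 1)/2 = 10 or 9.
  Sorted: λ_1 = 10,  λ_2 = 9,  λ_3 = 7  (check: sum = 26 = tr ✓).

Step 4 — unit eigenvector for λ_1 = 10: v spans the null space of (Sigma - λ_1 I), whose rows are
  r_1 = (-1, 0, -1),  r_2 = (0, -1, 1),  r_3 = (-1, 1, -2).
  v is orthogonal to every row, so take v ∝ r_1 × r_2 = ((0)·(1) - (-1)·(-1), (-1)·(0) - (-1)·(1), (-1)·(-1) - (0)·(0)) = (-1, 1, 1).
  Rescale (multiply by -1 so the first nonzero entry is positive): u = (1, -1, -1).
  ||u|| = √((1)² + (-1)² + (-1)²) = √(3) ≈ 1.7321,  v_1 = u/||u|| ≈ (0.5774, -0.5774, -0.5774) (||v_1|| = 1).

λ_1 = 10,  λ_2 = 9,  λ_3 = 7;  v_1 ≈ (0.5774, -0.5774, -0.5774)


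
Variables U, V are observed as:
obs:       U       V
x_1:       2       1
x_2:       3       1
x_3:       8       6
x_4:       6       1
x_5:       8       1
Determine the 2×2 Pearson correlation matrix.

Step 1 — column means:
  mean(U) = (2 + 3 + 8 + 6 + 8) / 5 = 27/5 = 5.4
  mean(V) = (1 + 1 + 6 + 1 + 1) / 5 = 10/5 = 2

Step 2 — sample variances and covariances s[i,j] = (1/(n-1)) · Σ_k (x_{k,i} - mean_i) · (x_{k,j} - mean_j), with n-1 = 4:
  s[U,U] = ((-3.4)·(-3.4) + (-2.4)·(-2.4) + (2.6)·(2.6) + (0.6)·(0.6) + (2.6)·(2.6)) / 4 = 31.2/4 = 7.8
  s[U,V] = ((-3.4)·(-1) + (-2.4)·(-1) + (2.6)·(4) + (0.6)·(-1) + (2.6)·(-1)) / 4 = 13/4 = 3.25
  s[V,V] = ((-1)·(-1) + (-1)·(-1) + (4)·(4) + (-1)·(-1) + (-1)·(-1)) / 4 = 20/4 = 5
  Sample standard deviations s_i = √(s[i,i]):
  s(U) = √(7.8) = 2.7928
  s(V) = √(5) = 2.2361

Step 3 — r_{ij} = s_{ij} / (s_i · s_j):
  r[U,U] = 1 (diagonal).
  r[U,V] = 3.25 / (2.7928 · 2.2361) = 3.25 / 6.245 = 0.5204
  r[V,V] = 1 (diagonal).

R is symmetric with unit diagonal. Assembling:

R = [[1, 0.5204],
 [0.5204, 1]]


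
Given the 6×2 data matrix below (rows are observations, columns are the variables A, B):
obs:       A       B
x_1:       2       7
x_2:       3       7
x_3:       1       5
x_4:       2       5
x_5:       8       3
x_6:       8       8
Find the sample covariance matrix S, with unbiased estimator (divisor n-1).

Step 1 — column means:
  mean(A) = (2 + 3 + 1 + 2 + 8 + 8) / 6 = 24/6 = 4
  mean(B) = (7 + 7 + 5 + 5 + 3 + 8) / 6 = 35/6 = 5.8333

Step 2 — sample covariance S[i,j] = (1/(n-1)) · Σ_k (x_{k,i} - mean_i) · (x_{k,j} - mean_j), with n-1 = 5.
  S[A,A] = ((-2)·(-2) + (-1)·(-1) + (-3)·(-3) + (-2)·(-2) + (4)·(4) + (4)·(4)) / 5 = 50/5 = 10
  S[A,B] = ((-2)·(1.1667) + (-1)·(1.1667) + (-3)·(-0.8333) + (-2)·(-0.8333) + (4)·(-2.8333) + (4)·(2.1667)) / 5 = -2/5 = -0.4
  S[B,B] = ((1.1667)·(1.1667) + (1.1667)·(1.1667) + (-0.8333)·(-0.8333) + (-0.8333)·(-0.8333) + (-2.8333)·(-2.8333) + (2.1667)·(2.1667)) / 5 = 16.8333/5 = 3.3667

S is symmetric (S[j,i] = S[i,j]). Assembling:

S = [[10, -0.4],
 [-0.4, 3.3667]]


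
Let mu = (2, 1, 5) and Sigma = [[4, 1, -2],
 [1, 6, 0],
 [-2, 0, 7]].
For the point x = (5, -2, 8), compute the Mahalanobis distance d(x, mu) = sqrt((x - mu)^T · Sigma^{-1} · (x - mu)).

Step 1 — centre the observation: (x - mu) = (3, -3, 3).

Step 2 — invert Sigma (cofactor / det for 3×3, or solve directly):
  Sigma^{-1} = [[0.3066, -0.0511, 0.0876],
 [-0.0511, 0.1752, -0.0146],
 [0.0876, -0.0146, 0.1679]].

Step 3 — form the quadratic (x - mu)^T · Sigma^{-1} · (x - mu):
  Sigma^{-1} · (x - mu) = (1.3358, -0.7226, 0.8102).
  (x - mu)^T · [Sigma^{-1} · (x - mu)] = (3)·(1.3358) + (-3)·(-0.7226) + (3)·(0.8102) = 8.6058.

Step 4 — take square root: d = √(8.6058) ≈ 2.9336.

d(x, mu) = √(8.6058) ≈ 2.9336


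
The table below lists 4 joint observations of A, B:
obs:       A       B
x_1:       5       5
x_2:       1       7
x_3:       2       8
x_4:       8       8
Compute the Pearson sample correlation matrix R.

Step 1 — column means:
  mean(A) = (5 + 1 + 2 + 8) / 4 = 16/4 = 4
  mean(B) = (5 + 7 + 8 + 8) / 4 = 28/4 = 7

Step 2 — sample variances and covariances s[i,j] = (1/(n-1)) · Σ_k (x_{k,i} - mean_i) · (x_{k,j} - mean_j), with n-1 = 3:
  s[A,A] = ((1)·(1) + (-3)·(-3) + (-2)·(-2) + (4)·(4)) / 3 = 30/3 = 10
  s[A,B] = ((1)·(-2) + (-3)·(0) + (-2)·(1) + (4)·(1)) / 3 = 0/3 = 0
  s[B,B] = ((-2)·(-2) + (0)·(0) + (1)·(1) + (1)·(1)) / 3 = 6/3 = 2
  Sample standard deviations s_i = √(s[i,i]):
  s(A) = √(10) = 3.1623
  s(B) = √(2) = 1.4142

Step 3 — r_{ij} = s_{ij} / (s_i · s_j):
  r[A,A] = 1 (diagonal).
  r[A,B] = 0 / (3.1623 · 1.4142) = 0 / 4.4721 = 0
  r[B,B] = 1 (diagonal).

R is symmetric with unit diagonal. Assembling:

R = [[1, 0],
 [0, 1]]


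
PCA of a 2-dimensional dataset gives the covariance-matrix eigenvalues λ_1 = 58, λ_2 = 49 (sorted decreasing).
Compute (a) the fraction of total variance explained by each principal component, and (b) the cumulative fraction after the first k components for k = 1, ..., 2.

Step 1 — total variance = trace(Sigma) = Σ λ_i = 58 + 49 = 107.

Step 2 — fraction explained by component i = λ_i / Σ λ:
  PC1: 58/107 = 0.5421
  PC2: 49/107 = 0.4579

Step 3 — cumulative fraction after k components = (λ_1 + ... + λ_k) / Σ λ:
  k = 1: 58/107 = 0.5421
  k = 2: (58 + 49)/107 = 107/107 = 1

Summary (fraction, with percent):

explained: PC1 0.5421 (54.21%), PC2 0.4579 (45.79%);  cumulative: 0.5421, 1


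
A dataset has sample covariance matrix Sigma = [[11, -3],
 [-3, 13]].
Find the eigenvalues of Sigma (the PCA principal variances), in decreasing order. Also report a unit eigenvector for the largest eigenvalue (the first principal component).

Step 1 — characteristic polynomial of 2×2 Sigma:
  det(Sigma - λI) = λ² - trace · λ + det = 0.
  trace = 11 + 13 = 24, det = 11·13 - (-3)² = 134.
Step 2 — discriminant:
  Δ = trace² - 4·det = 576 - 536 = 40.
Step 3 — eigenvalues:
  λ = (trace ± √Δ)/2 = (24 ± 6.3246)/2,
  λ_1 = 15.1623,  λ_2 = 8.8377.

Step 4 — unit eigenvector for λ_1: solve (Sigma - λ_1 I)v = 0. First row:
  (11 - 15.1623)·v_x + (-3)·v_y = 0, i.e. (-4.1623)·v_x + (-3)·v_y = 0,
  so v ∝ (b, λ_1 - a) = (-3, 4.1623); multiply by -1 so the first entry is positive: u = (3, -4.1623).
  ||u|| = √((3)² + (-4.1623)²) = √(26.3246) ≈ 5.1307,
  v_1 = u/||u|| ≈ (0.5847, -0.8112) (||v_1|| = 1).

λ_1 = 15.1623,  λ_2 = 8.8377;  v_1 ≈ (0.5847, -0.8112)


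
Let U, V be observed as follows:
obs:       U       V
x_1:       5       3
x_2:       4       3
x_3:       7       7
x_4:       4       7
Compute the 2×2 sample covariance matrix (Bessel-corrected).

Step 1 — column means:
  mean(U) = (5 + 4 + 7 + 4) / 4 = 20/4 = 5
  mean(V) = (3 + 3 + 7 + 7) / 4 = 20/4 = 5

Step 2 — sample covariance S[i,j] = (1/(n-1)) · Σ_k (x_{k,i} - mean_i) · (x_{k,j} - mean_j), with n-1 = 3.
  S[U,U] = ((0)·(0) + (-1)·(-1) + (2)·(2) + (-1)·(-1)) / 3 = 6/3 = 2
  S[U,V] = ((0)·(-2) + (-1)·(-2) + (2)·(2) + (-1)·(2)) / 3 = 4/3 = 1.3333
  S[V,V] = ((-2)·(-2) + (-2)·(-2) + (2)·(2) + (2)·(2)) / 3 = 16/3 = 5.3333

S is symmetric (S[j,i] = S[i,j]). Assembling:

S = [[2, 1.3333],
 [1.3333, 5.3333]]


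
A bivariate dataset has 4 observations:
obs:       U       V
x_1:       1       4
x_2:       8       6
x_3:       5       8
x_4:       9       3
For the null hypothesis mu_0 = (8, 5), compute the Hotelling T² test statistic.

Step 1 — sample mean vector:
  mean(U) = (1 + 8 + 5 + 9) / 4 = 23/4 = 5.75
  mean(V) = (4 + 6 + 8 + 3) / 4 = 21/4 = 5.25
  x̄ = (5.75, 5.25),  deviation x̄ - mu_0 = (5.75, 5.25) - (8, 5) = (-2.25, 0.25).

Step 2 — sample covariance matrix, S[i,j] = (1/(n-1)) · Σ_k (x_{k,i} - mean_i) · (x_{k,j} - mean_j), divisor n-1 = 3:
  S[U,U] = ((-4.75)·(-4.75) + (2.25)·(2.25) + (-0.75)·(-0.75) + (3.25)·(3.25)) / 3 = 38.75/3 = 12.9167
  S[U,V] = ((-4.75)·(-1.25) + (2.25)·(0.75) + (-0.75)·(2.75) + (3.25)·(-2.25)) / 3 = -1.75/3 = -0.5833
  S[V,V] = ((-1.25)·(-1.25) + (0.75)·(0.75) + (2.75)·(2.75) + (-2.25)·(-2.25)) / 3 = 14.75/3 = 4.9167
  S = [[12.9167, -0.5833],
 [-0.5833, 4.9167]].

Step 3 — invert S. det(S) = 12.9167·4.9167 - (-0.5833)² = 63.1667.
  S^{-1} = (1/det) · [[d, -b], [-b, a]] = [[0.0778, 0.0092],
 [0.0092, 0.2045]].

Step 4 — quadratic form (x̄ - mu_0)^T · S^{-1} · (x̄ - mu_0):
  S^{-1} · (x̄ - mu_0) = (-0.1728, 0.0303),
  (x̄ - mu_0)^T · [...] = (-2.25)·(-0.1728) + (0.25)·(0.0303) = 0.3964.

Step 5 — scale by n: T² = 4 · 0.3964 = 1.5858.

T² ≈ 1.5858


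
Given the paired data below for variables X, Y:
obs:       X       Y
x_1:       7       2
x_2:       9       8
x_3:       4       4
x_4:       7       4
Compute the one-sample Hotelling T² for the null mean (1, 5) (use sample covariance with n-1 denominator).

Step 1 — sample mean vector:
  mean(X) = (7 + 9 + 4 + 7) / 4 = 27/4 = 6.75
  mean(Y) = (2 + 8 + 4 + 4) / 4 = 18/4 = 4.5
  x̄ = (6.75, 4.5),  deviation x̄ - mu_0 = (6.75, 4.5) - (1, 5) = (5.75, -0.5).

Step 2 — sample covariance matrix, S[i,j] = (1/(n-1)) · Σ_k (x_{k,i} - mean_i) · (x_{k,j} - mean_j), divisor n-1 = 3:
  S[X,X] = ((0.25)·(0.25) + (2.25)·(2.25) + (-2.75)·(-2.75) + (0.25)·(0.25)) / 3 = 12.75/3 = 4.25
  S[X,Y] = ((0.25)·(-2.5) + (2.25)·(3.5) + (-2.75)·(-0.5) + (0.25)·(-0.5)) / 3 = 8.5/3 = 2.8333
  S[Y,Y] = ((-2.5)·(-2.5) + (3.5)·(3.5) + (-0.5)·(-0.5) + (-0.5)·(-0.5)) / 3 = 19/3 = 6.3333
  S = [[4.25, 2.8333],
 [2.8333, 6.3333]].

Step 3 — invert S. det(S) = 4.25·6.3333 - (2.8333)² = 18.8889.
  S^{-1} = (1/det) · [[d, -b], [-b, a]] = [[0.3353, -0.15],
 [-0.15, 0.225]].

Step 4 — quadratic form (x̄ - mu_0)^T · S^{-1} · (x̄ - mu_0):
  S^{-1} · (x̄ - mu_0) = (2.0029, -0.975),
  (x̄ - mu_0)^T · [...] = (5.75)·(2.0029) + (-0.5)·(-0.975) = 12.0044.

Step 5 — scale by n: T² = 4 · 12.0044 = 48.0176.

T² ≈ 48.0176


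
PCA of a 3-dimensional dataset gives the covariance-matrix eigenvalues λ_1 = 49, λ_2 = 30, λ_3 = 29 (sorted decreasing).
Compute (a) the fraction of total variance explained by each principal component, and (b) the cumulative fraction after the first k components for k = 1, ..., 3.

Step 1 — total variance = trace(Sigma) = Σ λ_i = 49 + 30 + 29 = 108.

Step 2 — fraction explained by component i = λ_i / Σ λ:
  PC1: 49/108 = 0.4537
  PC2: 30/108 = 0.2778
  PC3: 29/108 = 0.2685

Step 3 — cumulative fraction after k components = (λ_1 + ... + λ_k) / Σ λ:
  k = 1: 49/108 = 0.4537
  k = 2: (49 + 30)/108 = 79/108 = 0.7315
  k = 3: (49 + 30 + 29)/108 = 108/108 = 1

Summary (fraction, with percent):

explained: PC1 0.4537 (45.37%), PC2 0.2778 (27.78%), PC3 0.2685 (26.85%);  cumulative: 0.4537, 0.7315, 1


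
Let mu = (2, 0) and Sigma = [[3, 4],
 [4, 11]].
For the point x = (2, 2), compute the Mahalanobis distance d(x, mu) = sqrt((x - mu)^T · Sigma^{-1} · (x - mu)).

Step 1 — centre the observation: (x - mu) = (0, 2).

Step 2 — invert Sigma. det(Sigma) = 3·11 - (4)² = 17.
  Sigma^{-1} = (1/det) · [[d, -b], [-b, a]] = [[0.6471, -0.2353],
 [-0.2353, 0.1765]].

Step 3 — form the quadratic (x - mu)^T · Sigma^{-1} · (x - mu):
  Sigma^{-1} · (x - mu) = (-0.4706, 0.3529).
  (x - mu)^T · [Sigma^{-1} · (x - mu)] = (0)·(-0.4706) + (2)·(0.3529) = 0.7059.

Step 4 — take square root: d = √(0.7059) ≈ 0.8402.

d(x, mu) = √(0.7059) ≈ 0.8402


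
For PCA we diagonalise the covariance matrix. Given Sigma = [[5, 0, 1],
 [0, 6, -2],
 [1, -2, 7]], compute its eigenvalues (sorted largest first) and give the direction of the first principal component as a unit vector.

Step 1 — characteristic polynomial p(λ) = det(λI - Sigma) = λ³ - tr·λ² + c_1·λ - det, where tr = trace, c_1 = sum of the principal 2×2 minors, det = det(Sigma):
  tr = 5 + 6 + 7 = 18,
  c_1 = (5·6 - (0)²) + (5·7 - (1)²) + (6·7 - (-2)²) = 30 + 34 + 38 = 102,
  det = 5·(6·7 - (-2)²) - (0)·((0)·7 - (-2)·(1)) + (1)·((0)·(-2) - 6·(1)) = 5·(38) - (0)·(2) + (1)·(-6) = 184.
  So p(λ) = λ³ - 18λ² + 102λ - 184.
Step 2 — look for an integer root (rational root theorem: any rational root is an integer divisor of 184). Testing λ = 4:
  p(4) = 64 - 288 + 408 - 184 = 0  ✓
  Dividing out (λ - 4): p(λ) = (λ - 4)(λ² - 14λ + 46).
Step 3 — remaining eigenvalues from the quadratic λ² - 14λ + 46 = 0:
  Δ = 14² - 4·46 = 196 - 184 = 12,  λ = (14 ± √12)/2 = (14 ± 3.4641)/2 ≈ 8.7321 or 5.2679.
  Sorted: λ_1 = 8.7321,  λ_2 = 5.2679,  λ_3 = 4  (check: sum = 18 = tr ✓).

Step 4 — unit eigenvector for λ_1 ≈ 8.7321: v spans the null space of (Sigma - λ_1 I), whose rows are
  r_1 = (-3.7321, 0, 1),  r_2 = (0, -2.7321, -2),  r_3 = (1, -2, -1.7321).
  v is orthogonal to every row, so take v ∝ r_1 × r_2 = ((0)·(-2) - (1)·(-2.7321), (1)·(0) - (-3.7321)·(-2), (-3.7321)·(-2.7321) - (0)·(0)) ≈ (2.7321, -7.4641, 10.1962).
  Let u = (2.7321, -7.4641, 10.1962).
  ||u|| = √((2.7321)² + (-7.4641)² + (10.1962)²) = √(167.1384) ≈ 12.9282,  v_1 = u/||u|| ≈ (0.2113, -0.5774, 0.7887) (||v_1|| = 1).

λ_1 = 8.7321,  λ_2 = 5.2679,  λ_3 = 4;  v_1 ≈ (0.2113, -0.5774, 0.7887)


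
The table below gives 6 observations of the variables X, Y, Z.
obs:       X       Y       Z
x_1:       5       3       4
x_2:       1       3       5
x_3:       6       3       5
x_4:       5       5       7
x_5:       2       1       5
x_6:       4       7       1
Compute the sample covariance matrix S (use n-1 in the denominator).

Step 1 — column means:
  mean(X) = (5 + 1 + 6 + 5 + 2 + 4) / 6 = 23/6 = 3.8333
  mean(Y) = (3 + 3 + 3 + 5 + 1 + 7) / 6 = 22/6 = 3.6667
  mean(Z) = (4 + 5 + 5 + 7 + 5 + 1) / 6 = 27/6 = 4.5

Step 2 — sample covariance S[i,j] = (1/(n-1)) · Σ_k (x_{k,i} - mean_i) · (x_{k,j} - mean_j), with n-1 = 5.
  S[X,X] = ((1.1667)·(1.1667) + (-2.8333)·(-2.8333) + (2.1667)·(2.1667) + (1.1667)·(1.1667) + (-1.8333)·(-1.8333) + (0.1667)·(0.1667)) / 5 = 18.8333/5 = 3.7667
  S[X,Y] = ((1.1667)·(-0.6667) + (-2.8333)·(-0.6667) + (2.1667)·(-0.6667) + (1.1667)·(1.3333) + (-1.8333)·(-2.6667) + (0.1667)·(3.3333)) / 5 = 6.6667/5 = 1.3333
  S[X,Z] = ((1.1667)·(-0.5) + (-2.8333)·(0.5) + (2.1667)·(0.5) + (1.1667)·(2.5) + (-1.8333)·(0.5) + (0.1667)·(-3.5)) / 5 = 0.5/5 = 0.1
  S[Y,Y] = ((-0.6667)·(-0.6667) + (-0.6667)·(-0.6667) + (-0.6667)·(-0.6667) + (1.3333)·(1.3333) + (-2.6667)·(-2.6667) + (3.3333)·(3.3333)) / 5 = 21.3333/5 = 4.2667
  S[Y,Z] = ((-0.6667)·(-0.5) + (-0.6667)·(0.5) + (-0.6667)·(0.5) + (1.3333)·(2.5) + (-2.6667)·(0.5) + (3.3333)·(-3.5)) / 5 = -10/5 = -2
  S[Z,Z] = ((-0.5)·(-0.5) + (0.5)·(0.5) + (0.5)·(0.5) + (2.5)·(2.5) + (0.5)·(0.5) + (-3.5)·(-3.5)) / 5 = 19.5/5 = 3.9

S is symmetric (S[j,i] = S[i,j]). Assembling:

S = [[3.7667, 1.3333, 0.1],
 [1.3333, 4.2667, -2],
 [0.1, -2, 3.9]]


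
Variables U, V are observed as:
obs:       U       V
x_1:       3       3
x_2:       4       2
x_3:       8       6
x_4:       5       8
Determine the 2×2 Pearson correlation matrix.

Step 1 — column means:
  mean(U) = (3 + 4 + 8 + 5) / 4 = 20/4 = 5
  mean(V) = (3 + 2 + 6 + 8) / 4 = 19/4 = 4.75

Step 2 — sample variances and covariances s[i,j] = (1/(n-1)) · Σ_k (x_{k,i} - mean_i) · (x_{k,j} - mean_j), with n-1 = 3:
  s[U,U] = ((-2)·(-2) + (-1)·(-1) + (3)·(3) + (0)·(0)) / 3 = 14/3 = 4.6667
  s[U,V] = ((-2)·(-1.75) + (-1)·(-2.75) + (3)·(1.25) + (0)·(3.25)) / 3 = 10/3 = 3.3333
  s[V,V] = ((-1.75)·(-1.75) + (-2.75)·(-2.75) + (1.25)·(1.25) + (3.25)·(3.25)) / 3 = 22.75/3 = 7.5833
  Sample standard deviations s_i = √(s[i,i]):
  s(U) = √(4.6667) = 2.1602
  s(V) = √(7.5833) = 2.7538

Step 3 — r_{ij} = s_{ij} / (s_i · s_j):
  r[U,U] = 1 (diagonal).
  r[U,V] = 3.3333 / (2.1602 · 2.7538) = 3.3333 / 5.9489 = 0.5603
  r[V,V] = 1 (diagonal).

R is symmetric with unit diagonal. Assembling:

R = [[1, 0.5603],
 [0.5603, 1]]


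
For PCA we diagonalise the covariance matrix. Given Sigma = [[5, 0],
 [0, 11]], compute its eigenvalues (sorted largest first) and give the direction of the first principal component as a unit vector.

Step 1 — characteristic polynomial of 2×2 Sigma:
  det(Sigma - λI) = λ² - trace · λ + det = 0.
  trace = 5 + 11 = 16, det = 5·11 - (0)² = 55.
Step 2 — discriminant:
  Δ = trace² - 4·det = 256 - 220 = 36.
Step 3 — eigenvalues:
  λ = (trace ± √Δ)/2 = (16 ± 6)/2,
  λ_1 = 11,  λ_2 = 5.

Step 4 — unit eigenvector for λ_1: Sigma is diagonal, so its eigenvectors are the coordinate axes. λ_1 = 11 is the diagonal entry on the second coordinate axis, hence
  v_1 = (0, 1) (||v_1|| = 1).

λ_1 = 11,  λ_2 = 5;  v_1 ≈ (0, 1)


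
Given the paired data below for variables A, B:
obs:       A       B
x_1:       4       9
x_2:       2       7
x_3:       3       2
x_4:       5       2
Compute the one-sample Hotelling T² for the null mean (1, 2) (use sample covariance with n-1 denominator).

Step 1 — sample mean vector:
  mean(A) = (4 + 2 + 3 + 5) / 4 = 14/4 = 3.5
  mean(B) = (9 + 7 + 2 + 2) / 4 = 20/4 = 5
  x̄ = (3.5, 5),  deviation x̄ - mu_0 = (3.5, 5) - (1, 2) = (2.5, 3).

Step 2 — sample covariance matrix, S[i,j] = (1/(n-1)) · Σ_k (x_{k,i} - mean_i) · (x_{k,j} - mean_j), divisor n-1 = 3:
  S[A,A] = ((0.5)·(0.5) + (-1.5)·(-1.5) + (-0.5)·(-0.5) + (1.5)·(1.5)) / 3 = 5/3 = 1.6667
  S[A,B] = ((0.5)·(4) + (-1.5)·(2) + (-0.5)·(-3) + (1.5)·(-3)) / 3 = -4/3 = -1.3333
  S[B,B] = ((4)·(4) + (2)·(2) + (-3)·(-3) + (-3)·(-3)) / 3 = 38/3 = 12.6667
  S = [[1.6667, -1.3333],
 [-1.3333, 12.6667]].

Step 3 — invert S. det(S) = 1.6667·12.6667 - (-1.3333)² = 19.3333.
  S^{-1} = (1/det) · [[d, -b], [-b, a]] = [[0.6552, 0.069],
 [0.069, 0.0862]].

Step 4 — quadratic form (x̄ - mu_0)^T · S^{-1} · (x̄ - mu_0):
  S^{-1} · (x̄ - mu_0) = (1.8448, 0.431),
  (x̄ - mu_0)^T · [...] = (2.5)·(1.8448) + (3)·(0.431) = 5.9052.

Step 5 — scale by n: T² = 4 · 5.9052 = 23.6207.

T² ≈ 23.6207


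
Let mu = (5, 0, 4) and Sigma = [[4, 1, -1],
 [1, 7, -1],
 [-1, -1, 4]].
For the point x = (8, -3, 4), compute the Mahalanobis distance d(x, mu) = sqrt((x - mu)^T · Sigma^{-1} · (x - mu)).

Step 1 — centre the observation: (x - mu) = (3, -3, 0).

Step 2 — invert Sigma (cofactor / det for 3×3, or solve directly):
  Sigma^{-1} = [[0.2727, -0.0303, 0.0606],
 [-0.0303, 0.1515, 0.0303],
 [0.0606, 0.0303, 0.2727]].

Step 3 — form the quadratic (x - mu)^T · Sigma^{-1} · (x - mu):
  Sigma^{-1} · (x - mu) = (0.9091, -0.5455, 0.0909).
  (x - mu)^T · [Sigma^{-1} · (x - mu)] = (3)·(0.9091) + (-3)·(-0.5455) + (0)·(0.0909) = 4.3636.

Step 4 — take square root: d = √(4.3636) ≈ 2.0889.

d(x, mu) = √(4.3636) ≈ 2.0889


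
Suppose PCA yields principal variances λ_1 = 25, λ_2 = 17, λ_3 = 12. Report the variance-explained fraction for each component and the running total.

Step 1 — total variance = trace(Sigma) = Σ λ_i = 25 + 17 + 12 = 54.

Step 2 — fraction explained by component i = λ_i / Σ λ:
  PC1: 25/54 = 0.463
  PC2: 17/54 = 0.3148
  PC3: 12/54 = 0.2222

Step 3 — cumulative fraction after k components = (λ_1 + ... + λ_k) / Σ λ:
  k = 1: 25/54 = 0.463
  k = 2: (25 + 17)/54 = 42/54 = 0.7778
  k = 3: (25 + 17 + 12)/54 = 54/54 = 1

Summary (fraction, with percent):

explained: PC1 0.463 (46.3%), PC2 0.3148 (31.48%), PC3 0.2222 (22.22%);  cumulative: 0.463, 0.7778, 1


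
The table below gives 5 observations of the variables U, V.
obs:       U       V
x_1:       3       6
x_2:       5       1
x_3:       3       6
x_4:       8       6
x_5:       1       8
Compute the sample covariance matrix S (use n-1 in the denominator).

Step 1 — column means:
  mean(U) = (3 + 5 + 3 + 8 + 1) / 5 = 20/5 = 4
  mean(V) = (6 + 1 + 6 + 6 + 8) / 5 = 27/5 = 5.4

Step 2 — sample covariance S[i,j] = (1/(n-1)) · Σ_k (x_{k,i} - mean_i) · (x_{k,j} - mean_j), with n-1 = 4.
  S[U,U] = ((-1)·(-1) + (1)·(1) + (-1)·(-1) + (4)·(4) + (-3)·(-3)) / 4 = 28/4 = 7
  S[U,V] = ((-1)·(0.6) + (1)·(-4.4) + (-1)·(0.6) + (4)·(0.6) + (-3)·(2.6)) / 4 = -11/4 = -2.75
  S[V,V] = ((0.6)·(0.6) + (-4.4)·(-4.4) + (0.6)·(0.6) + (0.6)·(0.6) + (2.6)·(2.6)) / 4 = 27.2/4 = 6.8

S is symmetric (S[j,i] = S[i,j]). Assembling:

S = [[7, -2.75],
 [-2.75, 6.8]]


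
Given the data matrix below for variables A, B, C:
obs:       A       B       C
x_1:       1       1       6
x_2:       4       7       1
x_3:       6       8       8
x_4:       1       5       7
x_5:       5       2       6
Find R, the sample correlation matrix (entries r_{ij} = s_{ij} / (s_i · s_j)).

Step 1 — column means:
  mean(A) = (1 + 4 + 6 + 1 + 5) / 5 = 17/5 = 3.4
  mean(B) = (1 + 7 + 8 + 5 + 2) / 5 = 23/5 = 4.6
  mean(C) = (6 + 1 + 8 + 7 + 6) / 5 = 28/5 = 5.6

Step 2 — sample variances and covariances s[i,j] = (1/(n-1)) · Σ_k (x_{k,i} - mean_i) · (x_{k,j} - mean_j), with n-1 = 4:
  s[A,A] = ((-2.4)·(-2.4) + (0.6)·(0.6) + (2.6)·(2.6) + (-2.4)·(-2.4) + (1.6)·(1.6)) / 4 = 21.2/4 = 5.3
  s[A,B] = ((-2.4)·(-3.6) + (0.6)·(2.4) + (2.6)·(3.4) + (-2.4)·(0.4) + (1.6)·(-2.6)) / 4 = 13.8/4 = 3.45
  s[A,C] = ((-2.4)·(0.4) + (0.6)·(-4.6) + (2.6)·(2.4) + (-2.4)·(1.4) + (1.6)·(0.4)) / 4 = -0.2/4 = -0.05
  s[B,B] = ((-3.6)·(-3.6) + (2.4)·(2.4) + (3.4)·(3.4) + (0.4)·(0.4) + (-2.6)·(-2.6)) / 4 = 37.2/4 = 9.3
  s[B,C] = ((-3.6)·(0.4) + (2.4)·(-4.6) + (3.4)·(2.4) + (0.4)·(1.4) + (-2.6)·(0.4)) / 4 = -4.8/4 = -1.2
  s[C,C] = ((0.4)·(0.4) + (-4.6)·(-4.6) + (2.4)·(2.4) + (1.4)·(1.4) + (0.4)·(0.4)) / 4 = 29.2/4 = 7.3
  Sample standard deviations s_i = √(s[i,i]):
  s(A) = √(5.3) = 2.3022
  s(B) = √(9.3) = 3.0496
  s(C) = √(7.3) = 2.7019

Step 3 — r_{ij} = s_{ij} / (s_i · s_j):
  r[A,A] = 1 (diagonal).
  r[A,B] = 3.45 / (2.3022 · 3.0496) = 3.45 / 7.0207 = 0.4914
  r[A,C] = -0.05 / (2.3022 · 2.7019) = -0.05 / 6.2201 = -0.008
  r[B,B] = 1 (diagonal).
  r[B,C] = -1.2 / (3.0496 · 2.7019) = -1.2 / 8.2395 = -0.1456
  r[C,C] = 1 (diagonal).

R is symmetric with unit diagonal. Assembling:

R = [[1, 0.4914, -0.008],
 [0.4914, 1, -0.1456],
 [-0.008, -0.1456, 1]]


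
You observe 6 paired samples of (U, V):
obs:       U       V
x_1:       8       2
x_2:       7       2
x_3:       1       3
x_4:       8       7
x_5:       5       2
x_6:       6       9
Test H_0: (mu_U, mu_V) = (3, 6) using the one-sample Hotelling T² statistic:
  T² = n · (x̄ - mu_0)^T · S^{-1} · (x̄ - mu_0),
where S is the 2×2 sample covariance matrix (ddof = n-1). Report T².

Step 1 — sample mean vector:
  mean(U) = (8 + 7 + 1 + 8 + 5 + 6) / 6 = 35/6 = 5.8333
  mean(V) = (2 + 2 + 3 + 7 + 2 + 9) / 6 = 25/6 = 4.1667
  x̄ = (5.8333, 4.1667),  deviation x̄ - mu_0 = (5.8333, 4.1667) - (3, 6) = (2.8333, -1.8333).

Step 2 — sample covariance matrix, S[i,j] = (1/(n-1)) · Σ_k (x_{k,i} - mean_i) · (x_{k,j} - mean_j), divisor n-1 = 5:
  S[U,U] = ((2.1667)·(2.1667) + (1.1667)·(1.1667) + (-4.8333)·(-4.8333) + (2.1667)·(2.1667) + (-0.8333)·(-0.8333) + (0.1667)·(0.1667)) / 5 = 34.8333/5 = 6.9667
  S[U,V] = ((2.1667)·(-2.1667) + (1.1667)·(-2.1667) + (-4.8333)·(-1.1667) + (2.1667)·(2.8333) + (-0.8333)·(-2.1667) + (0.1667)·(4.8333)) / 5 = 7.1667/5 = 1.4333
  S[V,V] = ((-2.1667)·(-2.1667) + (-2.1667)·(-2.1667) + (-1.1667)·(-1.1667) + (2.8333)·(2.8333) + (-2.1667)·(-2.1667) + (4.8333)·(4.8333)) / 5 = 46.8333/5 = 9.3667
  S = [[6.9667, 1.4333],
 [1.4333, 9.3667]].

Step 3 — invert S. det(S) = 6.9667·9.3667 - (1.4333)² = 63.2.
  S^{-1} = (1/det) · [[d, -b], [-b, a]] = [[0.1482, -0.0227],
 [-0.0227, 0.1102]].

Step 4 — quadratic form (x̄ - mu_0)^T · S^{-1} · (x̄ - mu_0):
  S^{-1} · (x̄ - mu_0) = (0.4615, -0.2664),
  (x̄ - mu_0)^T · [...] = (2.8333)·(0.4615) + (-1.8333)·(-0.2664) = 1.7959.

Step 5 — scale by n: T² = 6 · 1.7959 = 10.7753.

T² ≈ 10.7753
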